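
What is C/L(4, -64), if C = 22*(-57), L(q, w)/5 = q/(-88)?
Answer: 27588/5 ≈ 5517.6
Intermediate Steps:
L(q, w) = -5*q/88 (L(q, w) = 5*(q/(-88)) = 5*(q*(-1/88)) = 5*(-q/88) = -5*q/88)
C = -1254
C/L(4, -64) = -1254/((-5/88*4)) = -1254/(-5/22) = -1254*(-22/5) = 27588/5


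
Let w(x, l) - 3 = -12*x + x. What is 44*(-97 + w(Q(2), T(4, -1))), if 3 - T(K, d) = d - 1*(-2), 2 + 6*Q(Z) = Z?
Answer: -4136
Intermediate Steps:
Q(Z) = -⅓ + Z/6
T(K, d) = 1 - d (T(K, d) = 3 - (d - 1*(-2)) = 3 - (d + 2) = 3 - (2 + d) = 3 + (-2 - d) = 1 - d)
w(x, l) = 3 - 11*x (w(x, l) = 3 + (-12*x + x) = 3 - 11*x)
44*(-97 + w(Q(2), T(4, -1))) = 44*(-97 + (3 - 11*(-⅓ + (⅙)*2))) = 44*(-97 + (3 - 11*(-⅓ + ⅓))) = 44*(-97 + (3 - 11*0)) = 44*(-97 + (3 + 0)) = 44*(-97 + 3) = 44*(-94) = -4136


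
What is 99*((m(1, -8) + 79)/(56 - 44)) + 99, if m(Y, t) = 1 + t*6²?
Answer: -1617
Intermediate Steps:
m(Y, t) = 1 + 36*t (m(Y, t) = 1 + t*36 = 1 + 36*t)
99*((m(1, -8) + 79)/(56 - 44)) + 99 = 99*(((1 + 36*(-8)) + 79)/(56 - 44)) + 99 = 99*(((1 - 288) + 79)/12) + 99 = 99*((-287 + 79)*(1/12)) + 99 = 99*(-208*1/12) + 99 = 99*(-52/3) + 99 = -1716 + 99 = -1617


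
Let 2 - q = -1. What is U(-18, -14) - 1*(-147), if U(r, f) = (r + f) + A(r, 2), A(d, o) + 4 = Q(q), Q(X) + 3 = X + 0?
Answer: 111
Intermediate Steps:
q = 3 (q = 2 - 1*(-1) = 2 + 1 = 3)
Q(X) = -3 + X (Q(X) = -3 + (X + 0) = -3 + X)
A(d, o) = -4 (A(d, o) = -4 + (-3 + 3) = -4 + 0 = -4)
U(r, f) = -4 + f + r (U(r, f) = (r + f) - 4 = (f + r) - 4 = -4 + f + r)
U(-18, -14) - 1*(-147) = (-4 - 14 - 18) - 1*(-147) = -36 + 147 = 111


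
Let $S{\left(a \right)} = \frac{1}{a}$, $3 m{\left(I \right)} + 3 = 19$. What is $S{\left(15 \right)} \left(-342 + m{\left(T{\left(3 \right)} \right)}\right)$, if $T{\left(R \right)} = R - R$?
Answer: $- \frac{202}{9} \approx -22.444$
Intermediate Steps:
$T{\left(R \right)} = 0$
$m{\left(I \right)} = \frac{16}{3}$ ($m{\left(I \right)} = -1 + \frac{1}{3} \cdot 19 = -1 + \frac{19}{3} = \frac{16}{3}$)
$S{\left(15 \right)} \left(-342 + m{\left(T{\left(3 \right)} \right)}\right) = \frac{-342 + \frac{16}{3}}{15} = \frac{1}{15} \left(- \frac{1010}{3}\right) = - \frac{202}{9}$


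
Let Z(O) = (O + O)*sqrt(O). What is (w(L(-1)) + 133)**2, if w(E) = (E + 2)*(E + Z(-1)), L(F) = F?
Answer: 17420 - 528*I ≈ 17420.0 - 528.0*I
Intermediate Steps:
Z(O) = 2*O**(3/2) (Z(O) = (2*O)*sqrt(O) = 2*O**(3/2))
w(E) = (2 + E)*(E - 2*I) (w(E) = (E + 2)*(E + 2*(-1)**(3/2)) = (2 + E)*(E + 2*(-I)) = (2 + E)*(E - 2*I))
(w(L(-1)) + 133)**2 = (((-1)**2 - 4*I + 2*(-1)*(1 - I)) + 133)**2 = ((1 - 4*I + (-2 + 2*I)) + 133)**2 = ((-1 - 2*I) + 133)**2 = (132 - 2*I)**2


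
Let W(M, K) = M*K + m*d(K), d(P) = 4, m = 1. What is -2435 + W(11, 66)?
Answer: -1705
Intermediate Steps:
W(M, K) = 4 + K*M (W(M, K) = M*K + 1*4 = K*M + 4 = 4 + K*M)
-2435 + W(11, 66) = -2435 + (4 + 66*11) = -2435 + (4 + 726) = -2435 + 730 = -1705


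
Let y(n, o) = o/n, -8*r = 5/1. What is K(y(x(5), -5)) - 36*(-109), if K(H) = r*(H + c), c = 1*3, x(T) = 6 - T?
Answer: 15701/4 ≈ 3925.3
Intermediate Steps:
c = 3
r = -5/8 (r = -5/(8*1) = -5/8 ≈ -0.62500)
K(H) = -15/8 - 5*H/8 (K(H) = -5*(H + 3)/8 = -5*(3 + H)/8 = -15/8 - 5*H/8)
K(y(x(5), -5)) - 36*(-109) = (-15/8 - (-25)/(8*(6 - 1*5))) - 36*(-109) = (-15/8 - (-25)/(8*(6 - 5))) + 3924 = (-15/8 - (-25)/(8*1)) + 3924 = (-15/8 - (-25)/8) + 3924 = (-15/8 - 5/8*(-5)) + 3924 = (-15/8 + 25/8) + 3924 = 5/4 + 3924 = 15701/4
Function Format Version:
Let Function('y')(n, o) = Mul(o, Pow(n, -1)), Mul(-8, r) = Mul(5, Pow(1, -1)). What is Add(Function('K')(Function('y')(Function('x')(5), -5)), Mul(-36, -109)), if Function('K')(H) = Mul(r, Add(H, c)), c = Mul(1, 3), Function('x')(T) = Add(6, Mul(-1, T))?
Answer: Rational(15701, 4) ≈ 3925.3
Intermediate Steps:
c = 3
r = Rational(-5, 8) (r = Mul(Rational(-1, 8), Mul(5, Pow(1, -1))) = Mul(Rational(-1, 8), Mul(5, 1)) = Mul(Rational(-1, 8), 5) = Rational(-5, 8) ≈ -0.62500)
Function('K')(H) = Add(Rational(-15, 8), Mul(Rational(-5, 8), H)) (Function('K')(H) = Mul(Rational(-5, 8), Add(H, 3)) = Mul(Rational(-5, 8), Add(3, H)) = Add(Rational(-15, 8), Mul(Rational(-5, 8), H)))
Add(Function('K')(Function('y')(Function('x')(5), -5)), Mul(-36, -109)) = Add(Add(Rational(-15, 8), Mul(Rational(-5, 8), Mul(-5, Pow(Add(6, Mul(-1, 5)), -1)))), Mul(-36, -109)) = Add(Add(Rational(-15, 8), Mul(Rational(-5, 8), Mul(-5, Pow(Add(6, -5), -1)))), 3924) = Add(Add(Rational(-15, 8), Mul(Rational(-5, 8), Mul(-5, Pow(1, -1)))), 3924) = Add(Add(Rational(-15, 8), Mul(Rational(-5, 8), Mul(-5, 1))), 3924) = Add(Add(Rational(-15, 8), Mul(Rational(-5, 8), -5)), 3924) = Add(Add(Rational(-15, 8), Rational(25, 8)), 3924) = Add(Rational(5, 4), 3924) = Rational(15701, 4)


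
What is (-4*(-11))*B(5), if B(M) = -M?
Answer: -220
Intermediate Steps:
(-4*(-11))*B(5) = (-4*(-11))*(-1*5) = 44*(-5) = -220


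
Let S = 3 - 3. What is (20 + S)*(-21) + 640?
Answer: 220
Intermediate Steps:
S = 0
(20 + S)*(-21) + 640 = (20 + 0)*(-21) + 640 = 20*(-21) + 640 = -420 + 640 = 220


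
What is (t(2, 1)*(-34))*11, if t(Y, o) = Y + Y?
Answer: -1496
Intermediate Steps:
t(Y, o) = 2*Y
(t(2, 1)*(-34))*11 = ((2*2)*(-34))*11 = (4*(-34))*11 = -136*11 = -1496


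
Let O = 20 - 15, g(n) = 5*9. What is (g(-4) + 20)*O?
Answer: 325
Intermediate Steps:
g(n) = 45
O = 5
(g(-4) + 20)*O = (45 + 20)*5 = 65*5 = 325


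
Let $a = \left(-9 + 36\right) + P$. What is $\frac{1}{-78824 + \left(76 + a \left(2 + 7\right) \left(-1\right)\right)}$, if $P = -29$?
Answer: $- \frac{1}{78730} \approx -1.2702 \cdot 10^{-5}$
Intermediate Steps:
$a = -2$ ($a = \left(-9 + 36\right) - 29 = 27 - 29 = -2$)
$\frac{1}{-78824 + \left(76 + a \left(2 + 7\right) \left(-1\right)\right)} = \frac{1}{-78824 + \left(76 - 2 \left(2 + 7\right) \left(-1\right)\right)} = \frac{1}{-78824 + \left(76 - 2 \cdot 9 \left(-1\right)\right)} = \frac{1}{-78824 + \left(76 - -18\right)} = \frac{1}{-78824 + \left(76 + 18\right)} = \frac{1}{-78824 + 94} = \frac{1}{-78730} = - \frac{1}{78730}$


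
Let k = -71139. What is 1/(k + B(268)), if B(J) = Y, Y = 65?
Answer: -1/71074 ≈ -1.4070e-5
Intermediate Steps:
B(J) = 65
1/(k + B(268)) = 1/(-71139 + 65) = 1/(-71074) = -1/71074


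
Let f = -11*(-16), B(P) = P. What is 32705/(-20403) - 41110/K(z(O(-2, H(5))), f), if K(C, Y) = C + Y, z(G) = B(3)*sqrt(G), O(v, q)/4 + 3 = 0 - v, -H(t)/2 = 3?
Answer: -37159324385/158184459 + 61665*I/7753 ≈ -234.91 + 7.9537*I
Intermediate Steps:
H(t) = -6 (H(t) = -2*3 = -6)
O(v, q) = -12 - 4*v (O(v, q) = -12 + 4*(0 - v) = -12 + 4*(-v) = -12 - 4*v)
z(G) = 3*sqrt(G)
f = 176
32705/(-20403) - 41110/K(z(O(-2, H(5))), f) = 32705/(-20403) - 41110/(3*sqrt(-12 - 4*(-2)) + 176) = 32705*(-1/20403) - 41110/(3*sqrt(-12 + 8) + 176) = -32705/20403 - 41110/(3*sqrt(-4) + 176) = -32705/20403 - 41110/(3*(2*I) + 176) = -32705/20403 - 41110/(6*I + 176) = -32705/20403 - 41110*(176 - 6*I)/31012 = -32705/20403 - 20555*(176 - 6*I)/15506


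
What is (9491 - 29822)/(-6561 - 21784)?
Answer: 20331/28345 ≈ 0.71727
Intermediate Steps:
(9491 - 29822)/(-6561 - 21784) = -20331/(-28345) = -20331*(-1/28345) = 20331/28345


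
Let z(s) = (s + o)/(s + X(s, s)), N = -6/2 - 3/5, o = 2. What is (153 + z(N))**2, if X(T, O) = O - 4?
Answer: 1149184/49 ≈ 23453.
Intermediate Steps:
X(T, O) = -4 + O
N = -18/5 (N = -6*1/2 - 3*1/5 = -3 - 3/5 = -18/5 ≈ -3.6000)
z(s) = (2 + s)/(-4 + 2*s) (z(s) = (s + 2)/(s + (-4 + s)) = (2 + s)/(-4 + 2*s))
(153 + z(N))**2 = (153 + (2 - 18/5)/(2*(-2 - 18/5)))**2 = (153 + (1/2)*(-8/5)/(-28/5))**2 = (153 + (1/2)*(-5/28)*(-8/5))**2 = (153 + 1/7)**2 = (1072/7)**2 = 1149184/49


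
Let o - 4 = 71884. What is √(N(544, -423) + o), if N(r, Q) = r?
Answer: 12*√503 ≈ 269.13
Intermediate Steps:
o = 71888 (o = 4 + 71884 = 71888)
√(N(544, -423) + o) = √(544 + 71888) = √72432 = 12*√503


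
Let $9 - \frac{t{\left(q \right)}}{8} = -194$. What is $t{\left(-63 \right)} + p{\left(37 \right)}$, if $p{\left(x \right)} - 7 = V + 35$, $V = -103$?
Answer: $1563$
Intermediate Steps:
$p{\left(x \right)} = -61$ ($p{\left(x \right)} = 7 + \left(-103 + 35\right) = 7 - 68 = -61$)
$t{\left(q \right)} = 1624$ ($t{\left(q \right)} = 72 - -1552 = 72 + 1552 = 1624$)
$t{\left(-63 \right)} + p{\left(37 \right)} = 1624 - 61 = 1563$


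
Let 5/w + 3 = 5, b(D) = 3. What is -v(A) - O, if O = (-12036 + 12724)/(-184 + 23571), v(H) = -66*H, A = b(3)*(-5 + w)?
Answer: -11577253/23387 ≈ -495.03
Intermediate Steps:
w = 5/2 (w = 5/(-3 + 5) = 5/2 ≈ 2.5000)
A = -15/2 (A = 3*(-5 + 5/2) = 3*(-5/2) = -15/2 ≈ -7.5000)
O = 688/23387 ≈ 0.029418
-v(A) - O = -(-66)*(-15)/2 - 1*688/23387 = -1*495 - 688/23387 = -495 - 688/23387 = -11577253/23387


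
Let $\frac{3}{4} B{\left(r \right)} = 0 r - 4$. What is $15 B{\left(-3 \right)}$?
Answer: $-80$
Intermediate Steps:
$B{\left(r \right)} = - \frac{16}{3}$ ($B{\left(r \right)} = \frac{4 \left(0 r - 4\right)}{3} = \frac{4 \left(0 - 4\right)}{3} = \frac{4}{3} \left(-4\right) = - \frac{16}{3}$)
$15 B{\left(-3 \right)} = 15 \left(- \frac{16}{3}\right) = -80$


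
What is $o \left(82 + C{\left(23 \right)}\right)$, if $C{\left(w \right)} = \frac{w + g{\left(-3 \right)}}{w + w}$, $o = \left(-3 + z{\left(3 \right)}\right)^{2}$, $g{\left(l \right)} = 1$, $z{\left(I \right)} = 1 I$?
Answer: $0$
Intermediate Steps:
$z{\left(I \right)} = I$
$o = 0$ ($o = \left(-3 + 3\right)^{2} = 0^{2} = 0$)
$C{\left(w \right)} = \frac{1 + w}{2 w}$ ($C{\left(w \right)} = \frac{w + 1}{w + w} = \frac{1 + w}{2 w}$)
$o \left(82 + C{\left(23 \right)}\right) = 0 \left(82 + \frac{1 + 23}{2 \cdot 23}\right) = 0 \left(82 + \frac{1}{2} \cdot \frac{1}{23} \cdot 24\right) = 0 \left(82 + \frac{12}{23}\right) = 0 \cdot \frac{1898}{23} = 0$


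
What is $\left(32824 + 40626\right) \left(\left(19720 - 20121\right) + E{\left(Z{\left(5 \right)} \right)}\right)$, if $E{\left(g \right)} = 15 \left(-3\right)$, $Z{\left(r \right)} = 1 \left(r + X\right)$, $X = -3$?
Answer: $-32758700$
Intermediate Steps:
$Z{\left(r \right)} = -3 + r$ ($Z{\left(r \right)} = 1 \left(r - 3\right) = 1 \left(-3 + r\right) = -3 + r$)
$E{\left(g \right)} = -45$
$\left(32824 + 40626\right) \left(\left(19720 - 20121\right) + E{\left(Z{\left(5 \right)} \right)}\right) = \left(32824 + 40626\right) \left(\left(19720 - 20121\right) - 45\right) = 73450 \left(\left(19720 - 20121\right) - 45\right) = 73450 \left(-401 - 45\right) = 73450 \left(-446\right) = -32758700$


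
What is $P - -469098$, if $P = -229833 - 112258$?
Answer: $127007$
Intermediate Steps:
$P = -342091$ ($P = -229833 - 112258 = -342091$)
$P - -469098 = -342091 - -469098 = -342091 + 469098 = 127007$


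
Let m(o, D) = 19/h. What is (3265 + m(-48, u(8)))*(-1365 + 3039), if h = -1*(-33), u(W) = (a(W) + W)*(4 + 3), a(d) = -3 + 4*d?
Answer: 60132312/11 ≈ 5.4666e+6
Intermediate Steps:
u(W) = -21 + 35*W (u(W) = ((-3 + 4*W) + W)*(4 + 3) = (-3 + 5*W)*7 = -21 + 35*W)
h = 33
m(o, D) = 19/33
(3265 + m(-48, u(8)))*(-1365 + 3039) = (3265 + 19/33)*(-1365 + 3039) = (107764/33)*1674 = 60132312/11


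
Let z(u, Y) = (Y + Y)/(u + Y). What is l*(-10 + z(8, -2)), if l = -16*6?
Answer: 1024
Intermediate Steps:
l = -96
z(u, Y) = 2*Y/(Y + u) (z(u, Y) = (2*Y)/(Y + u) = 2*Y/(Y + u))
l*(-10 + z(8, -2)) = -96*(-10 + 2*(-2)/(-2 + 8)) = -96*(-10 + 2*(-2)/6) = -96*(-10 + 2*(-2)*(⅙)) = -96*(-10 - ⅔) = -96*(-32/3) = 1024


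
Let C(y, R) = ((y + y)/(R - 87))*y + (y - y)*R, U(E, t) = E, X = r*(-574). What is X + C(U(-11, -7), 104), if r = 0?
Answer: 242/17 ≈ 14.235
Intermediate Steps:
X = 0 (X = 0*(-574) = 0)
C(y, R) = 2*y²/(-87 + R) (C(y, R) = ((2*y)/(-87 + R))*y + 0*R = (2*y/(-87 + R))*y + 0 = 2*y²/(-87 + R) + 0 = 2*y²/(-87 + R))
X + C(U(-11, -7), 104) = 0 + 2*(-11)²/(-87 + 104) = 0 + 2*121/17 = 0 + 2*121*(1/17) = 0 + 242/17 = 242/17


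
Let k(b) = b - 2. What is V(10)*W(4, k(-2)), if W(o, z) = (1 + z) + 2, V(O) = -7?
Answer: 7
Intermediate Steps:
k(b) = -2 + b
W(o, z) = 3 + z
V(10)*W(4, k(-2)) = -7*(3 + (-2 - 2)) = -7*(3 - 4) = -7*(-1) = 7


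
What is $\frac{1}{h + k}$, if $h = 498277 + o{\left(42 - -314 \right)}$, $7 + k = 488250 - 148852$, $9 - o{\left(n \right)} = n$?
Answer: $\frac{1}{837321} \approx 1.1943 \cdot 10^{-6}$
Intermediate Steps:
$o{\left(n \right)} = 9 - n$
$k = 339391$ ($k = -7 + \left(488250 - 148852\right) = -7 + 339398 = 339391$)
$h = 497930$ ($h = 498277 - \left(33 + 314\right) = 498277 + \left(9 - \left(42 + 314\right)\right) = 498277 + \left(9 - 356\right) = 498277 - 347 = 497930$)
$\frac{1}{h + k} = \frac{1}{497930 + 339391} = \frac{1}{837321}$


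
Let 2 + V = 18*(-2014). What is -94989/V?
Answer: 94989/36254 ≈ 2.6201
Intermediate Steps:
V = -36254 (V = -2 + 18*(-2014) = -2 - 36252 = -36254)
-94989/V = -94989/(-36254) = -94989*(-1/36254) = 94989/36254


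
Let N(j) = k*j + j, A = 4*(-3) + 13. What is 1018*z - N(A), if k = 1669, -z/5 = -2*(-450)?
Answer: -4582670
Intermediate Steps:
z = -4500 (z = -(-10)*(-450) = -5*900 = -4500)
A = 1 (A = -12 + 13 = 1)
N(j) = 1670*j (N(j) = 1669*j + j = 1670*j)
1018*z - N(A) = 1018*(-4500) - 1670 = -4581000 - 1*1670 = -4581000 - 1670 = -4582670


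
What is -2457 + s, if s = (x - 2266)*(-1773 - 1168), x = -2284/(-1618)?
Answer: 5386077219/809 ≈ 6.6577e+6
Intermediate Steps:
x = 1142/809 (x = -2284*(-1/1618) = 1142/809 ≈ 1.4116)
s = 5388064932/809 (s = (1142/809 - 2266)*(-1773 - 1168) = -1832052/809*(-2941) = 5388064932/809 ≈ 6.6602e+6)
-2457 + s = -2457 + 5388064932/809 = 5386077219/809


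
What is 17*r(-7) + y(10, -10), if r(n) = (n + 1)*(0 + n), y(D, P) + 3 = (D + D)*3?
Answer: 771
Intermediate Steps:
y(D, P) = -3 + 6*D (y(D, P) = -3 + (D + D)*3 = -3 + (2*D)*3 = -3 + 6*D)
r(n) = n*(1 + n) (r(n) = (1 + n)*n = n*(1 + n))
17*r(-7) + y(10, -10) = 17*(-7*(1 - 7)) + (-3 + 6*10) = 17*(-7*(-6)) + (-3 + 60) = 17*42 + 57 = 714 + 57 = 771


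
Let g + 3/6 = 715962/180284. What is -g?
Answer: -12035/3467 ≈ -3.4713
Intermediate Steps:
g = 12035/3467 (g = -½ + 715962/180284 = -½ + 715962*(1/180284) = -½ + 27537/6934 = 12035/3467 ≈ 3.4713)
-g = -1*12035/3467 = -12035/3467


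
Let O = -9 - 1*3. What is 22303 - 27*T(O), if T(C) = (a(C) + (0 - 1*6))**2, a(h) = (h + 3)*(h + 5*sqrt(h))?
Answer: 397495 + 495720*I*sqrt(3) ≈ 3.975e+5 + 8.5861e+5*I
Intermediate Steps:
a(h) = (3 + h)*(h + 5*sqrt(h))
O = -12 (O = -9 - 3 = -12)
T(C) = (-6 + C**2 + 3*C + 5*C**(3/2) + 15*sqrt(C))**2 (T(C) = ((C**2 + 3*C + 5*C**(3/2) + 15*sqrt(C)) + (0 - 1*6))**2 = ((C**2 + 3*C + 5*C**(3/2) + 15*sqrt(C)) + (0 - 6))**2 = ((C**2 + 3*C + 5*C**(3/2) + 15*sqrt(C)) - 6)**2 = (-6 + C**2 + 3*C + 5*C**(3/2) + 15*sqrt(C))**2)
22303 - 27*T(O) = 22303 - 27*(-6 + (-12)**2 + 3*(-12) + 5*(-12)**(3/2) + 15*sqrt(-12))**2 = 22303 - 27*(-6 + 144 - 36 + 5*(-24*I*sqrt(3)) + 15*(2*I*sqrt(3)))**2 = 22303 - 27*(-6 + 144 - 36 - 120*I*sqrt(3) + 30*I*sqrt(3))**2 = 22303 - 27*(102 - 90*I*sqrt(3))**2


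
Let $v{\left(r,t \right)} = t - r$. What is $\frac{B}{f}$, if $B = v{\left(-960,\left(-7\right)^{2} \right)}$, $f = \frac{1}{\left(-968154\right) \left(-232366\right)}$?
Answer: $226990767015276$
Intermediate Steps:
$f = \frac{1}{224966072364}$ ($f = \left(- \frac{1}{968154}\right) \left(- \frac{1}{232366}\right) = \frac{1}{224966072364} \approx 4.4451 \cdot 10^{-12}$)
$B = 1009$ ($B = \left(-7\right)^{2} - -960 = 49 + 960 = 1009$)
$\frac{B}{f} = 1009 \frac{1}{\frac{1}{224966072364}} = 1009 \cdot 224966072364 = 226990767015276$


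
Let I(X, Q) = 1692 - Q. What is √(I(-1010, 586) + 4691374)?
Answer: 16*√18330 ≈ 2166.2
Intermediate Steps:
√(I(-1010, 586) + 4691374) = √((1692 - 1*586) + 4691374) = √((1692 - 586) + 4691374) = √(1106 + 4691374) = √4692480 = 16*√18330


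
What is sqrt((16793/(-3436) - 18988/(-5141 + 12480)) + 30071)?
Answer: 7*sqrt(97535770822407761)/12608402 ≈ 173.39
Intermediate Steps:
sqrt((16793/(-3436) - 18988/(-5141 + 12480)) + 30071) = sqrt((16793*(-1/3436) - 18988/7339) + 30071) = sqrt((-16793/3436 - 18988*1/7339) + 30071) = sqrt((-16793/3436 - 18988/7339) + 30071) = sqrt(-188486595/25216804 + 30071) = sqrt(758106026489/25216804) = 7*sqrt(97535770822407761)/12608402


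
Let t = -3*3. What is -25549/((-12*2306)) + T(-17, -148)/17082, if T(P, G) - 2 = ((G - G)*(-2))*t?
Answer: 72747227/78782184 ≈ 0.92340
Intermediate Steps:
t = -9
T(P, G) = 2 (T(P, G) = 2 + ((G - G)*(-2))*(-9) = 2 + (0*(-2))*(-9) = 2 + 0*(-9) = 2 + 0 = 2)
-25549/((-12*2306)) + T(-17, -148)/17082 = -25549/((-12*2306)) + 2/17082 = -25549/(-27672) + 2*(1/17082) = -25549*(-1/27672) + 1/8541 = 25549/27672 + 1/8541 = 72747227/78782184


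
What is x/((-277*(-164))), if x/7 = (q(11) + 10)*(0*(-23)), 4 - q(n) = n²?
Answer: 0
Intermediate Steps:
q(n) = 4 - n²
x = 0 (x = 7*(((4 - 1*11²) + 10)*(0*(-23))) = 7*(((4 - 1*121) + 10)*0) = 7*(((4 - 121) + 10)*0) = 7*((-117 + 10)*0) = 7*(-107*0) = 7*0 = 0)
x/((-277*(-164))) = 0/((-277*(-164))) = 0/45428 = 0*(1/45428) = 0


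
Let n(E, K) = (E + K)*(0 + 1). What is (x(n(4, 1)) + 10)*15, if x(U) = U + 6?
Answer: 315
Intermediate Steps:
n(E, K) = E + K (n(E, K) = (E + K)*1 = E + K)
x(U) = 6 + U
(x(n(4, 1)) + 10)*15 = ((6 + (4 + 1)) + 10)*15 = ((6 + 5) + 10)*15 = (11 + 10)*15 = 21*15 = 315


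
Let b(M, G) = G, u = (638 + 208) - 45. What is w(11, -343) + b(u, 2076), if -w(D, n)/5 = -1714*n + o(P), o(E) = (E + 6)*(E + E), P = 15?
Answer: -2940584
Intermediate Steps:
u = 801 (u = 846 - 45 = 801)
o(E) = 2*E*(6 + E) (o(E) = (6 + E)*(2*E) = 2*E*(6 + E))
w(D, n) = -3150 + 8570*n (w(D, n) = -5*(-1714*n + 2*15*(6 + 15)) = -5*(-1714*n + 2*15*21) = -5*(-1714*n + 630) = -5*(630 - 1714*n) = -3150 + 8570*n)
w(11, -343) + b(u, 2076) = (-3150 + 8570*(-343)) + 2076 = (-3150 - 2939510) + 2076 = -2942660 + 2076 = -2940584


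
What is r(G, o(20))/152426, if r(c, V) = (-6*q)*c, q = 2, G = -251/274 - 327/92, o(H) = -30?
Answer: 169035/480294326 ≈ 0.00035194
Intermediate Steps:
G = -56345/12604 (G = -251*1/274 - 327*1/92 = -251/274 - 327/92 = -56345/12604 ≈ -4.4704)
r(c, V) = -12*c (r(c, V) = (-6*2)*c = -12*c)
r(G, o(20))/152426 = -12*(-56345/12604)/152426 = (169035/3151)*(1/152426) = 169035/480294326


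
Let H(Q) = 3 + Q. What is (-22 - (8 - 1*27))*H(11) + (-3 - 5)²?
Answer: 22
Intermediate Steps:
(-22 - (8 - 1*27))*H(11) + (-3 - 5)² = (-22 - (8 - 1*27))*(3 + 11) + (-3 - 5)² = (-22 - (8 - 27))*14 + (-8)² = (-22 - 1*(-19))*14 + 64 = (-22 + 19)*14 + 64 = -3*14 + 64 = -42 + 64 = 22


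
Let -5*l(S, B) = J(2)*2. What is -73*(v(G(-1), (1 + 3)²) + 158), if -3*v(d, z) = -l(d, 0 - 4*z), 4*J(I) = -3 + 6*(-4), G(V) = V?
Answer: -115997/10 ≈ -11600.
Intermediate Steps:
J(I) = -27/4 (J(I) = (-3 + 6*(-4))/4 = (-3 - 24)/4 = (¼)*(-27) = -27/4)
l(S, B) = 27/10 (l(S, B) = -(-27)*2/20 = -⅕*(-27/2) = 27/10)
v(d, z) = 9/10 (v(d, z) = -(-1)*27/(3*10) = -⅓*(-27/10) = 9/10)
-73*(v(G(-1), (1 + 3)²) + 158) = -73*(9/10 + 158) = -73*1589/10 = -115997/10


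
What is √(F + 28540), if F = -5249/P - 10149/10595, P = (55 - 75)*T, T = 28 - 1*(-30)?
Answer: √51266084708930/42380 ≈ 168.95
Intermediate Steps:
T = 58 (T = 28 + 30 = 58)
P = -1160 (P = (55 - 75)*58 = -20*58 = -1160)
F = 302347/84760 (F = -5249/(-1160) - 10149/10595 = -5249*(-1/1160) - 10149*1/10595 = 181/40 - 10149/10595 = 302347/84760 ≈ 3.5671)
√(F + 28540) = √(302347/84760 + 28540) = √(2419352747/84760) = √51266084708930/42380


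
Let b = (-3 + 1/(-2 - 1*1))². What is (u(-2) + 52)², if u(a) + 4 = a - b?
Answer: 98596/81 ≈ 1217.2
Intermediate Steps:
b = 100/9 (b = (-3 + 1/(-2 - 1))² = (-3 + 1/(-3))² = (-3 - ⅓)² = (-10/3)² = 100/9 ≈ 11.111)
u(a) = -136/9 + a (u(a) = -4 + (a - 1*100/9) = -4 + (a - 100/9) = -4 + (-100/9 + a) = -136/9 + a)
(u(-2) + 52)² = ((-136/9 - 2) + 52)² = (-154/9 + 52)² = (314/9)² = 98596/81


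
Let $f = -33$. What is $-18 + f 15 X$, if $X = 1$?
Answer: $-513$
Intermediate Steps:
$-18 + f 15 X = -18 - 33 \cdot 15 \cdot 1 = -18 - 495 = -513$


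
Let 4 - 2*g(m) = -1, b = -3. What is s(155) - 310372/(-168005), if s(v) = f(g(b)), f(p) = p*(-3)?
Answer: -1899331/336010 ≈ -5.6526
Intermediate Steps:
g(m) = 5/2 (g(m) = 2 - ½*(-1) = 2 + ½ = 5/2)
f(p) = -3*p
s(v) = -15/2 (s(v) = -3*5/2 = -15/2)
s(155) - 310372/(-168005) = -15/2 - 310372/(-168005) = -15/2 - 310372*(-1)/168005 = -15/2 - 1*(-310372/168005) = -15/2 + 310372/168005 = -1899331/336010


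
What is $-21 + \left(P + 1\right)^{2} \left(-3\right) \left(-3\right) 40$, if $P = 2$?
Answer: $3219$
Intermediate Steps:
$-21 + \left(P + 1\right)^{2} \left(-3\right) \left(-3\right) 40 = -21 + \left(2 + 1\right)^{2} \left(-3\right) \left(-3\right) 40 = -21 + 3^{2} \left(-3\right) \left(-3\right) 40 = -21 + 9 \left(-3\right) \left(-3\right) 40 = -21 + \left(-27\right) \left(-3\right) 40 = -21 + 81 \cdot 40 = -21 + 3240 = 3219$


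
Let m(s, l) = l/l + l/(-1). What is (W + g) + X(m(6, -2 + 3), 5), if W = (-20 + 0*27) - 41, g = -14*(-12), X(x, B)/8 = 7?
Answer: 163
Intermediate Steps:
m(s, l) = 1 - l (m(s, l) = 1 + l*(-1) = 1 - l)
X(x, B) = 56 (X(x, B) = 8*7 = 56)
g = 168
W = -61 (W = (-20 + 0) - 41 = -20 - 41 = -61)
(W + g) + X(m(6, -2 + 3), 5) = (-61 + 168) + 56 = 107 + 56 = 163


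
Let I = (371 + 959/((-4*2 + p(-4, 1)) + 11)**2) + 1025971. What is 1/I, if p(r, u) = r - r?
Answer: 9/9238037 ≈ 9.7423e-7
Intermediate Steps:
p(r, u) = 0
I = 9238037/9 (I = (371 + 959/((-4*2 + 0) + 11)**2) + 1025971 = (371 + 959/((-8 + 0) + 11)**2) + 1025971 = (371 + 959/(-8 + 11)**2) + 1025971 = (371 + 959/3**2) + 1025971 = (371 + 959/9) + 1025971 = 4298/9 + 1025971 = 9238037/9 ≈ 1.0264e+6)
1/I = 1/(9238037/9) = 9/9238037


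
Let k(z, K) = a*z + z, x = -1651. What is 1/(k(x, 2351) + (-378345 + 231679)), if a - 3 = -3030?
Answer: 1/4849260 ≈ 2.0622e-7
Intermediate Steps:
a = -3027 (a = 3 - 3030 = -3027)
k(z, K) = -3026*z (k(z, K) = -3027*z + z = -3026*z)
1/(k(x, 2351) + (-378345 + 231679)) = 1/(-3026*(-1651) + (-378345 + 231679)) = 1/(4995926 - 146666) = 1/4849260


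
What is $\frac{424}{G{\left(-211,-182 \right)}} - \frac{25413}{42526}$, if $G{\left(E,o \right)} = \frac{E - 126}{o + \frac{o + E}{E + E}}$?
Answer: $\frac{687077245241}{3023896282} \approx 227.22$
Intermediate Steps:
$G{\left(E,o \right)} = \frac{-126 + E}{o + \frac{E + o}{2 E}}$
$\frac{424}{G{\left(-211,-182 \right)}} - \frac{25413}{42526} = \frac{424}{2 \left(-211\right) \frac{1}{-211 - 182 + 2 \left(-211\right) \left(-182\right)} \left(-126 - 211\right)} - \frac{25413}{42526} = \frac{424}{2 \left(-211\right) \frac{1}{-211 - 182 + 76804} \left(-337\right)} - \frac{25413}{42526} = \frac{424}{2 \left(-211\right) \frac{1}{76411} \left(-337\right)} - \frac{25413}{42526} = \frac{424}{\frac{142214}{76411}} - \frac{25413}{42526} = 424 \cdot \frac{76411}{142214} - \frac{25413}{42526} = \frac{16199132}{71107} - \frac{25413}{42526} = \frac{687077245241}{3023896282}$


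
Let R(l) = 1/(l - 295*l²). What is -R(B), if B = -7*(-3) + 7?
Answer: 1/231252 ≈ 4.3243e-6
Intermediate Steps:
B = 28 (B = 21 + 7 = 28)
-R(B) = -(-1)/(28*(-1 + 295*28)) = -(-1)/(28*(-1 + 8260)) = -(-1)/(28*8259) = -1*(-1/231252) = 1/231252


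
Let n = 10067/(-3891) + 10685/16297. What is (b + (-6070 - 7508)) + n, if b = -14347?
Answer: -1770892170539/63411627 ≈ -27927.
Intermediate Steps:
n = -122486564/63411627 (n = 10067*(-1/3891) + 10685*(1/16297) = -10067/3891 + 10685/16297 = -122486564/63411627 ≈ -1.9316)
(b + (-6070 - 7508)) + n = (-14347 + (-6070 - 7508)) - 122486564/63411627 = (-14347 - 13578) - 122486564/63411627 = -27925 - 122486564/63411627 = -1770892170539/63411627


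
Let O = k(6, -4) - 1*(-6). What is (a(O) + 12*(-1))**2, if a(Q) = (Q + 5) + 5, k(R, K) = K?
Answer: 0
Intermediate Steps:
O = 2 (O = -4 - 1*(-6) = -4 + 6 = 2)
a(Q) = 10 + Q (a(Q) = (5 + Q) + 5 = 10 + Q)
(a(O) + 12*(-1))**2 = ((10 + 2) + 12*(-1))**2 = (12 - 12)**2 = 0**2 = 0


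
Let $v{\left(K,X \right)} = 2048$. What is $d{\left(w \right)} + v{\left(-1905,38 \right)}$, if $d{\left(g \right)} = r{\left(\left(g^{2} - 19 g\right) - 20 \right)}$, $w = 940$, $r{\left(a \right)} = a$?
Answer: $867768$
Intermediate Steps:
$d{\left(g \right)} = -20 + g^{2} - 19 g$ ($d{\left(g \right)} = \left(g^{2} - 19 g\right) - 20 = -20 + g^{2} - 19 g$)
$d{\left(w \right)} + v{\left(-1905,38 \right)} = \left(-20 + 940^{2} - 17860\right) + 2048 = \left(-20 + 883600 - 17860\right) + 2048 = 865720 + 2048 = 867768$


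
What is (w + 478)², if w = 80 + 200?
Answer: 574564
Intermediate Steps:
w = 280
(w + 478)² = (280 + 478)² = 758² = 574564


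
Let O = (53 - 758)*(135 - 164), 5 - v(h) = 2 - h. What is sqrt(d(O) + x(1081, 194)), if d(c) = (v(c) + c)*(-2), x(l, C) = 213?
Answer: I*sqrt(81573) ≈ 285.61*I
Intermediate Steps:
v(h) = 3 + h (v(h) = 5 - (2 - h) = 5 + (-2 + h) = 3 + h)
O = 20445 (O = -705*(-29) = 20445)
d(c) = -6 - 4*c (d(c) = ((3 + c) + c)*(-2) = (3 + 2*c)*(-2) = -6 - 4*c)
sqrt(d(O) + x(1081, 194)) = sqrt((-6 - 4*20445) + 213) = sqrt((-6 - 81780) + 213) = sqrt(-81786 + 213) = sqrt(-81573) = I*sqrt(81573)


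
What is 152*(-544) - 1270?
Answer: -83958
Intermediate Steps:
152*(-544) - 1270 = -82688 - 1270 = -83958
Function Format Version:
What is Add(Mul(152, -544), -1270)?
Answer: -83958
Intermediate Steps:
Add(Mul(152, -544), -1270) = Add(-82688, -1270) = -83958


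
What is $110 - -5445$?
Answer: $5555$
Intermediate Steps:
$110 - -5445 = 110 + 5445 = 5555$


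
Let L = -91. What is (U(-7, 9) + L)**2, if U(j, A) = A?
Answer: 6724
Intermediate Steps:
(U(-7, 9) + L)**2 = (9 - 91)**2 = (-82)**2 = 6724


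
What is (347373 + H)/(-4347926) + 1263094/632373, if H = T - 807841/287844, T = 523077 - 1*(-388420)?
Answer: 1950429955155673/1142034988024984 ≈ 1.7079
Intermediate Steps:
T = 911497 (T = 523077 + 388420 = 911497)
H = 262368134627/287844 (H = 911497 - 807841/287844 = 262368134627/287844 ≈ 9.1149e+5)
(347373 + H)/(-4347926) + 1263094/632373 = (347373 + 262368134627/287844)/(-4347926) + 1263094/632373 = (362357368439/287844)*(-1/4347926) + 1263094*(1/632373) = -32941578949/113774946504 + 180442/90339 = 1950429955155673/1142034988024984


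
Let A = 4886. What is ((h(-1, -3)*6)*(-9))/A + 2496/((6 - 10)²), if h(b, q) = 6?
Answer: 380946/2443 ≈ 155.93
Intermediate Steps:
((h(-1, -3)*6)*(-9))/A + 2496/((6 - 10)²) = ((6*6)*(-9))/4886 + 2496/((6 - 10)²) = (36*(-9))*(1/4886) + 2496/((-4)²) = -324*1/4886 + 2496/16 = -162/2443 + 2496*(1/16) = -162/2443 + 156 = 380946/2443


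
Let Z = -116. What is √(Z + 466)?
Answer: 5*√14 ≈ 18.708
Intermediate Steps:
√(Z + 466) = √(-116 + 466) = √350 = 5*√14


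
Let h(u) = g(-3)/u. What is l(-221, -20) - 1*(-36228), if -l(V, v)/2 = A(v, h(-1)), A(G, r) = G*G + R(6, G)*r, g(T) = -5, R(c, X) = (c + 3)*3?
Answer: 35158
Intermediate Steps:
R(c, X) = 9 + 3*c (R(c, X) = (3 + c)*3 = 9 + 3*c)
h(u) = -5/u
A(G, r) = G² + 27*r (A(G, r) = G*G + (9 + 3*6)*r = G² + (9 + 18)*r = G² + 27*r)
l(V, v) = -270 - 2*v² (l(V, v) = -2*(v² + 27*(-5/(-1))) = -2*(v² + 27*(-5*(-1))) = -2*(v² + 27*5) = -2*(v² + 135) = -2*(135 + v²) = -270 - 2*v²)
l(-221, -20) - 1*(-36228) = (-270 - 2*(-20)²) - 1*(-36228) = (-270 - 2*400) + 36228 = (-270 - 800) + 36228 = -1070 + 36228 = 35158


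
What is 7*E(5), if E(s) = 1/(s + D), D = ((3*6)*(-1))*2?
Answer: -7/31 ≈ -0.22581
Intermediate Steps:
D = -36 (D = (18*(-1))*2 = -18*2 = -36)
E(s) = 1/(-36 + s) (E(s) = 1/(s - 36) = 1/(-36 + s))
7*E(5) = 7/(-36 + 5) = 7/(-31) = 7*(-1/31) = -7/31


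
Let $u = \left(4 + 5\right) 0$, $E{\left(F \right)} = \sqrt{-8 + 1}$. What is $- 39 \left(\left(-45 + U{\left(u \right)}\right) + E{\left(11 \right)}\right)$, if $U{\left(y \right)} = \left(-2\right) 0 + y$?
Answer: $1755 - 39 i \sqrt{7} \approx 1755.0 - 103.18 i$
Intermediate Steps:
$E{\left(F \right)} = i \sqrt{7}$ ($E{\left(F \right)} = \sqrt{-7} = i \sqrt{7}$)
$u = 0$ ($u = 9 \cdot 0 = 0$)
$U{\left(y \right)} = y$ ($U{\left(y \right)} = 0 + y = y$)
$- 39 \left(\left(-45 + U{\left(u \right)}\right) + E{\left(11 \right)}\right) = - 39 \left(\left(-45 + 0\right) + i \sqrt{7}\right) = - 39 \left(-45 + i \sqrt{7}\right) = 1755 - 39 i \sqrt{7}$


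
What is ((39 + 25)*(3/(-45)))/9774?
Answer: -32/73305 ≈ -0.00043653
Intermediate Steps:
((39 + 25)*(3/(-45)))/9774 = (64*(3*(-1/45)))*(1/9774) = (64*(-1/15))*(1/9774) = -64/15*1/9774 = -32/73305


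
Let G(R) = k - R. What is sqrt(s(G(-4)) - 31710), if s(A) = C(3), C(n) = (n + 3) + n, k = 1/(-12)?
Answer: I*sqrt(31701) ≈ 178.05*I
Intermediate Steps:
k = -1/12 ≈ -0.083333
C(n) = 3 + 2*n (C(n) = (3 + n) + n = 3 + 2*n)
G(R) = -1/12 - R
s(A) = 9 (s(A) = 3 + 2*3 = 3 + 6 = 9)
sqrt(s(G(-4)) - 31710) = sqrt(9 - 31710) = sqrt(-31701) = I*sqrt(31701)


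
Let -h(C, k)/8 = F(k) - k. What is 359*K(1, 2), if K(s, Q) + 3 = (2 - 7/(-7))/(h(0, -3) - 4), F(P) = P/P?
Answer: -13283/12 ≈ -1106.9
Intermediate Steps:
F(P) = 1
h(C, k) = -8 + 8*k (h(C, k) = -8*(1 - k) = -8 + 8*k)
K(s, Q) = -37/12 (K(s, Q) = -3 + (2 - 7/(-7))/((-8 + 8*(-3)) - 4) = -3 + (2 - 7*(-1/7))/((-8 - 24) - 4) = -3 + (2 + 1)/(-32 - 4) = -3 + 3/(-36) = -3 + 3*(-1/36) = -3 - 1/12 = -37/12)
359*K(1, 2) = 359*(-37/12) = -13283/12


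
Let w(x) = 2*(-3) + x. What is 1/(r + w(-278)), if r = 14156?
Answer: 1/13872 ≈ 7.2088e-5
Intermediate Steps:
w(x) = -6 + x
1/(r + w(-278)) = 1/(14156 + (-6 - 278)) = 1/(14156 - 284) = 1/13872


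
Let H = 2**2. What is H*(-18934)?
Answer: -75736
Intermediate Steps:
H = 4
H*(-18934) = 4*(-18934) = -75736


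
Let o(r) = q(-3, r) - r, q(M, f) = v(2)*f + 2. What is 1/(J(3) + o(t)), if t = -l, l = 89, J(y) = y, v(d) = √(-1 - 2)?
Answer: 94/32599 + 89*I*√3/32599 ≈ 0.0028835 + 0.0047287*I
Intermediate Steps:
v(d) = I*√3 (v(d) = √(-3) = I*√3)
q(M, f) = 2 + I*f*√3 (q(M, f) = (I*√3)*f + 2 = I*f*√3 + 2 = 2 + I*f*√3)
t = -89 (t = -1*89 = -89)
o(r) = 2 - r + I*r*√3 (o(r) = (2 + I*r*√3) - r = 2 - r + I*r*√3)
1/(J(3) + o(t)) = 1/(3 + (2 - 1*(-89) + I*(-89)*√3)) = 1/(3 + (2 + 89 - 89*I*√3)) = 1/(3 + (91 - 89*I*√3)) = 1/(94 - 89*I*√3)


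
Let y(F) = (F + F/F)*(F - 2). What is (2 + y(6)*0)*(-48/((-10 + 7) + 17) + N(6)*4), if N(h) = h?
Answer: 288/7 ≈ 41.143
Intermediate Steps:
y(F) = (1 + F)*(-2 + F) (y(F) = (F + 1)*(-2 + F) = (1 + F)*(-2 + F))
(2 + y(6)*0)*(-48/((-10 + 7) + 17) + N(6)*4) = (2 + (-2 + 6² - 1*6)*0)*(-48/((-10 + 7) + 17) + 6*4) = (2 + (-2 + 36 - 6)*0)*(-48/(-3 + 17) + 24) = (2 + 28*0)*(-48/14 + 24) = (2 + 0)*(-48*1/14 + 24) = 2*(-24/7 + 24) = 2*(144/7) = 288/7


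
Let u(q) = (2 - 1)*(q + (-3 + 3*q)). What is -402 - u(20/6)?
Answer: -1237/3 ≈ -412.33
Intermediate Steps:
u(q) = -3 + 4*q (u(q) = 1*(-3 + 4*q) = -3 + 4*q)
-402 - u(20/6) = -402 - (-3 + 4*(20/6)) = -402 - (-3 + 4*(20*(⅙))) = -402 - (-3 + 4*(10/3)) = -402 - (-3 + 40/3) = -402 - 1*31/3 = -402 - 31/3 = -1237/3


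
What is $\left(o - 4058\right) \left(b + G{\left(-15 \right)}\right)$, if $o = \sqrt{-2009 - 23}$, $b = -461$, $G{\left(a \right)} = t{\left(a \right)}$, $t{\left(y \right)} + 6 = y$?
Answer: $1955956 - 1928 i \sqrt{127} \approx 1.956 \cdot 10^{6} - 21727.0 i$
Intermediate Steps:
$t{\left(y \right)} = -6 + y$
$G{\left(a \right)} = -6 + a$
$o = 4 i \sqrt{127}$ ($o = \sqrt{-2032} = 4 i \sqrt{127} \approx 45.078 i$)
$\left(o - 4058\right) \left(b + G{\left(-15 \right)}\right) = \left(4 i \sqrt{127} - 4058\right) \left(-461 - 21\right) = \left(-4058 + 4 i \sqrt{127}\right) \left(-461 - 21\right) = \left(-4058 + 4 i \sqrt{127}\right) \left(-482\right) = 1955956 - 1928 i \sqrt{127}$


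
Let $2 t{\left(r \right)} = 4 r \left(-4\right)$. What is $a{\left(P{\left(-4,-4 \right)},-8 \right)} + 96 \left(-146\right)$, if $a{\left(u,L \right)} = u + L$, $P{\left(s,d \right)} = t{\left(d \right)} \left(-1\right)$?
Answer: $-14056$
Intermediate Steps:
$t{\left(r \right)} = - 8 r$ ($t{\left(r \right)} = \frac{4 r \left(-4\right)}{2} = \frac{\left(-16\right) r}{2} = - 8 r$)
$P{\left(s,d \right)} = 8 d$ ($P{\left(s,d \right)} = - 8 d \left(-1\right) = 8 d$)
$a{\left(u,L \right)} = L + u$
$a{\left(P{\left(-4,-4 \right)},-8 \right)} + 96 \left(-146\right) = \left(-8 + 8 \left(-4\right)\right) + 96 \left(-146\right) = \left(-8 - 32\right) - 14016 = -40 - 14016 = -14056$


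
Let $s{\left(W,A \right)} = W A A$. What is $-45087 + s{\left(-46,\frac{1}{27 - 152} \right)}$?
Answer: $- \frac{704484421}{15625} \approx -45087.0$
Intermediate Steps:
$s{\left(W,A \right)} = W A^{2}$ ($s{\left(W,A \right)} = A W A = W A^{2}$)
$-45087 + s{\left(-46,\frac{1}{27 - 152} \right)} = -45087 - 46 \left(\frac{1}{27 - 152}\right)^{2} = -45087 - 46 \left(\frac{1}{-125}\right)^{2} = -45087 - 46 \left(- \frac{1}{125}\right)^{2} = -45087 - \frac{46}{15625} = - \frac{704484421}{15625}$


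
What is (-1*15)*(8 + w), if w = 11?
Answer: -285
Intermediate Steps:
(-1*15)*(8 + w) = (-1*15)*(8 + 11) = -15*19 = -285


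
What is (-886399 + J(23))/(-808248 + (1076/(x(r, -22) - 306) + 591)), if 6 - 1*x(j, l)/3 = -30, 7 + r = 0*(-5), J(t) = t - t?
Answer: 87753501/79958581 ≈ 1.0975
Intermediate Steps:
J(t) = 0
r = -7 (r = -7 + 0*(-5) = -7 + 0 = -7)
x(j, l) = 108 (x(j, l) = 18 - 3*(-30) = 18 + 90 = 108)
(-886399 + J(23))/(-808248 + (1076/(x(r, -22) - 306) + 591)) = (-886399 + 0)/(-808248 + (1076/(108 - 306) + 591)) = -886399/(-808248 + (1076/(-198) + 591)) = -886399/(-808248 + (-1/198*1076 + 591)) = -886399/(-808248 + (-538/99 + 591)) = -886399/(-808248 + 57971/99) = -886399/(-79958581/99) = -886399*(-99/79958581) = 87753501/79958581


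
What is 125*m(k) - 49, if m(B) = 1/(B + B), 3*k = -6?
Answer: -321/4 ≈ -80.250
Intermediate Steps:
k = -2 (k = (⅓)*(-6) = -2)
m(B) = 1/(2*B)
125*m(k) - 49 = 125*((½)/(-2)) - 49 = 125*((½)*(-½)) - 49 = 125*(-¼) - 49 = -125/4 - 49 = -321/4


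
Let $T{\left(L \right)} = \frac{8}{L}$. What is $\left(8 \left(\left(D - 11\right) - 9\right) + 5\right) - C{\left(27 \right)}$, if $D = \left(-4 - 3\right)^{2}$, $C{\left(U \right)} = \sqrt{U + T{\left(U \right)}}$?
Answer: $237 - \frac{\sqrt{2211}}{9} \approx 231.78$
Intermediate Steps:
$C{\left(U \right)} = \sqrt{U + \frac{8}{U}}$
$D = 49$ ($D = \left(-7\right)^{2} = 49$)
$\left(8 \left(\left(D - 11\right) - 9\right) + 5\right) - C{\left(27 \right)} = \left(8 \left(\left(49 - 11\right) - 9\right) + 5\right) - \sqrt{27 + \frac{8}{27}} = \left(8 \left(38 - 9\right) + 5\right) - \sqrt{27 + 8 \cdot \frac{1}{27}} = \left(8 \cdot 29 + 5\right) - \sqrt{27 + \frac{8}{27}} = \left(232 + 5\right) - \sqrt{\frac{737}{27}} = 237 - \frac{\sqrt{2211}}{9}$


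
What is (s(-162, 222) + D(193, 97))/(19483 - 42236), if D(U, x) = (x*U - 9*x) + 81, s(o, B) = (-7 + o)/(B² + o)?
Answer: -880708169/1117672866 ≈ -0.78798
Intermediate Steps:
s(o, B) = (-7 + o)/(o + B²)
D(U, x) = 81 - 9*x + U*x (D(U, x) = (U*x - 9*x) + 81 = (-9*x + U*x) + 81 = 81 - 9*x + U*x)
(s(-162, 222) + D(193, 97))/(19483 - 42236) = ((-7 - 162)/(-162 + 222²) + (81 - 9*97 + 193*97))/(19483 - 42236) = (-169/(-162 + 49284) + (81 - 873 + 18721))/(-22753) = (-169/49122 + 17929)*(-1/22753) = (880708169/49122)*(-1/22753) = -880708169/1117672866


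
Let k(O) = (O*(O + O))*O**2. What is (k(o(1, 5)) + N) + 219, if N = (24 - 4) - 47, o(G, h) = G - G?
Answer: 192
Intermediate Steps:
o(G, h) = 0
k(O) = 2*O**4 (k(O) = (O*(2*O))*O**2 = (2*O**2)*O**2 = 2*O**4)
N = -27 (N = 20 - 47 = -27)
(k(o(1, 5)) + N) + 219 = (2*0**4 - 27) + 219 = (2*0 - 27) + 219 = (0 - 27) + 219 = -27 + 219 = 192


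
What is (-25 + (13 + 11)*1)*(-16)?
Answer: 16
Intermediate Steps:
(-25 + (13 + 11)*1)*(-16) = (-25 + 24*1)*(-16) = (-25 + 24)*(-16) = -1*(-16) = 16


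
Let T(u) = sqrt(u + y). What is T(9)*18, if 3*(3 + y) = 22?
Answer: 12*sqrt(30) ≈ 65.727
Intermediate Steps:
y = 13/3 (y = -3 + (1/3)*22 = -3 + 22/3 = 13/3 ≈ 4.3333)
T(u) = sqrt(13/3 + u) (T(u) = sqrt(u + 13/3) = sqrt(13/3 + u))
T(9)*18 = (sqrt(39 + 9*9)/3)*18 = (sqrt(39 + 81)/3)*18 = (sqrt(120)/3)*18 = ((2*sqrt(30))/3)*18 = (2*sqrt(30)/3)*18 = 12*sqrt(30)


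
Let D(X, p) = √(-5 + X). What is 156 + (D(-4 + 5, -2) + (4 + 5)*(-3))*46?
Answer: -1086 + 92*I ≈ -1086.0 + 92.0*I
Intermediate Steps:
156 + (D(-4 + 5, -2) + (4 + 5)*(-3))*46 = 156 + (√(-5 + (-4 + 5)) + (4 + 5)*(-3))*46 = 156 + (√(-5 + 1) + 9*(-3))*46 = 156 + (√(-4) - 27)*46 = 156 + (2*I - 27)*46 = 156 + (-27 + 2*I)*46 = 156 + (-1242 + 92*I) = -1086 + 92*I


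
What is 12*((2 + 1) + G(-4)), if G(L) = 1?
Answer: 48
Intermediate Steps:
12*((2 + 1) + G(-4)) = 12*((2 + 1) + 1) = 12*(3 + 1) = 12*4 = 48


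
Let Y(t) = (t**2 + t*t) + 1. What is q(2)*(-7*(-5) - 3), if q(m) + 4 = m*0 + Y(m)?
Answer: 160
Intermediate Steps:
Y(t) = 1 + 2*t**2 (Y(t) = (t**2 + t**2) + 1 = 2*t**2 + 1 = 1 + 2*t**2)
q(m) = -3 + 2*m**2 (q(m) = -4 + (m*0 + (1 + 2*m**2)) = -4 + (0 + (1 + 2*m**2)) = -4 + (1 + 2*m**2) = -3 + 2*m**2)
q(2)*(-7*(-5) - 3) = (-3 + 2*2**2)*(-7*(-5) - 3) = (-3 + 2*4)*(35 - 3) = (-3 + 8)*32 = 5*32 = 160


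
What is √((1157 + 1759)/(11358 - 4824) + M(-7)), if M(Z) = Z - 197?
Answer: I*√24630/11 ≈ 14.267*I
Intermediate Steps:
M(Z) = -197 + Z
√((1157 + 1759)/(11358 - 4824) + M(-7)) = √((1157 + 1759)/(11358 - 4824) + (-197 - 7)) = √(2916/6534 - 204) = √(2916*(1/6534) - 204) = √(54/121 - 204) = √(-24630/121) = I*√24630/11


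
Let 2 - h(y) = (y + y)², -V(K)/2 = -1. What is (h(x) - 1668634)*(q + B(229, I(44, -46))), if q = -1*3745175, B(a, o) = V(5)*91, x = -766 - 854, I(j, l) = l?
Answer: 45562453676376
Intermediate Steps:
V(K) = 2 (V(K) = -2*(-1) = 2)
x = -1620
h(y) = 2 - 4*y² (h(y) = 2 - (y + y)² = 2 - (2*y)² = 2 - 4*y²)
B(a, o) = 182 (B(a, o) = 2*91 = 182)
q = -3745175
(h(x) - 1668634)*(q + B(229, I(44, -46))) = ((2 - 4*(-1620)²) - 1668634)*(-3745175 + 182) = ((2 - 4*2624400) - 1668634)*(-3744993) = ((2 - 10497600) - 1668634)*(-3744993) = (-10497598 - 1668634)*(-3744993) = -12166232*(-3744993) = 45562453676376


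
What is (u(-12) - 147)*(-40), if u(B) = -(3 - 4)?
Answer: 5840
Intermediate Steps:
u(B) = 1 (u(B) = -1*(-1) = 1)
(u(-12) - 147)*(-40) = (1 - 147)*(-40) = -146*(-40) = 5840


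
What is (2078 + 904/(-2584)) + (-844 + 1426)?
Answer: 859067/323 ≈ 2659.6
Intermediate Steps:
(2078 + 904/(-2584)) + (-844 + 1426) = (2078 + 904*(-1/2584)) + 582 = (2078 - 113/323) + 582 = 671081/323 + 582 = 859067/323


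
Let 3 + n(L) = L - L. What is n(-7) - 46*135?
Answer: -6213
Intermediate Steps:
n(L) = -3 (n(L) = -3 + (L - L) = -3 + 0 = -3)
n(-7) - 46*135 = -3 - 46*135 = -3 - 6210 = -6213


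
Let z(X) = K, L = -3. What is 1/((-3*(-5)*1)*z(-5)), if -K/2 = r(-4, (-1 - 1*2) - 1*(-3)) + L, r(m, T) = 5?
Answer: -1/60 ≈ -0.016667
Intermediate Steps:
K = -4 (K = -2*(5 - 3) = -2*2 = -4)
z(X) = -4
1/((-3*(-5)*1)*z(-5)) = 1/((-3*(-5)*1)*(-4)) = 1/((15*1)*(-4)) = 1/(15*(-4)) = 1/(-60) = -1/60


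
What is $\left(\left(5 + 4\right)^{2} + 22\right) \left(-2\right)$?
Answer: $-206$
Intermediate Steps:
$\left(\left(5 + 4\right)^{2} + 22\right) \left(-2\right) = \left(9^{2} + 22\right) \left(-2\right) = \left(81 + 22\right) \left(-2\right) = 103 \left(-2\right) = -206$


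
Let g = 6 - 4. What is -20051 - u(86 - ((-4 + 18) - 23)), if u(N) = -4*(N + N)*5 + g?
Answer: -16253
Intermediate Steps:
g = 2
u(N) = 2 - 40*N (u(N) = -4*(N + N)*5 + 2 = -4*2*N*5 + 2 = -40*N + 2 = 2 - 40*N)
-20051 - u(86 - ((-4 + 18) - 23)) = -20051 - (2 - 40*(86 - ((-4 + 18) - 23))) = -20051 - (2 - 40*(86 - (14 - 23))) = -20051 - (2 - 40*(86 - 1*(-9))) = -20051 - (2 - 40*(86 + 9)) = -20051 - (2 - 40*95) = -20051 - (2 - 3800) = -20051 - 1*(-3798) = -20051 + 3798 = -16253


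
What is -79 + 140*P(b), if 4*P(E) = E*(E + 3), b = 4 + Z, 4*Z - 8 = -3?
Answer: 22991/16 ≈ 1436.9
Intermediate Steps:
Z = 5/4 (Z = 2 + (¼)*(-3) = 2 - ¾ = 5/4 ≈ 1.2500)
b = 21/4 (b = 4 + 5/4 = 21/4 ≈ 5.2500)
P(E) = E*(3 + E)/4 (P(E) = (E*(E + 3))/4 = (E*(3 + E))/4 = E*(3 + E)/4)
-79 + 140*P(b) = -79 + 140*((¼)*(21/4)*(3 + 21/4)) = -79 + 140*((¼)*(21/4)*(33/4)) = -79 + 140*(693/64) = -79 + 24255/16 = 22991/16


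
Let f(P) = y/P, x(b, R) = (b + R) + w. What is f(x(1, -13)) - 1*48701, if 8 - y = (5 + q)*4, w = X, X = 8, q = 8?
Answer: -48690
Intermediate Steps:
w = 8
y = -44 (y = 8 - (5 + 8)*4 = 8 - 13*4 = 8 - 1*52 = 8 - 52 = -44)
x(b, R) = 8 + R + b (x(b, R) = (b + R) + 8 = (R + b) + 8 = 8 + R + b)
f(P) = -44/P
f(x(1, -13)) - 1*48701 = -44/(8 - 13 + 1) - 1*48701 = -44/(-4) - 48701 = -44*(-¼) - 48701 = 11 - 48701 = -48690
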